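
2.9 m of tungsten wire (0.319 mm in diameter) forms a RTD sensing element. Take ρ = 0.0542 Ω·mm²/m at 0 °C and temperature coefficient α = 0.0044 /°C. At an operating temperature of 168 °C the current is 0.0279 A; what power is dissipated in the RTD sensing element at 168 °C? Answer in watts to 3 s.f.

ρ = 0.0542 Ω·mm²/m = 5.42×10^-8 Ω·m
A = π(d/2)² = π(1.5950e-04 m)² = 7.992e-08 m²
R₍0₎ = ρL/A = (5.42×10^-8)(2.9)/(7.992e-08) = 1.967 Ω
R₍168₎ = R₍0₎(1 + αΔT) = 1.967 × (1 + 0.0044×168) = 3.42 Ω
P = I²R = (0.0279)² × 3.42 = 0.00266 W

0.00266 W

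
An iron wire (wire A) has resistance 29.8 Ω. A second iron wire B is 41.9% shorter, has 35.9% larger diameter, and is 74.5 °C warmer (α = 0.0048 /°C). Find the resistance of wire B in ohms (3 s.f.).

12.7 Ω

R ∝ ρL/d² with ρ ∝ (1+αΔT), so R_B/R_A = (1 − 41.9/100) × (1 + 35.9/100)⁻² × (1 + 0.0048×74.5)
= 0.581 × 0.5414 × 1.358 = 0.4271
R_B = 0.4271 × 29.8 = 12.7 Ω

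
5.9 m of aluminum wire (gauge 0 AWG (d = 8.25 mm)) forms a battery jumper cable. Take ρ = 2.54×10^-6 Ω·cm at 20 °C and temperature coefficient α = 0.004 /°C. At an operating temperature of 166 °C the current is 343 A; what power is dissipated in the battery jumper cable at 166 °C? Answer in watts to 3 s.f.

522 W

ρ = 2.54×10^-6 Ω·cm = 2.54×10^-8 Ω·m
A = π(8.25/2 mm)² = π(4.1250e-03 m)² = 5.346e-05 m²
R₍20₎ = ρL/A = (2.54×10^-8)(5.9)/(5.346e-05) = 0.002803 Ω
R₍166₎ = R₍20₎(1 + αΔT) = 0.002803 × (1 + 0.004×146) = 0.004441 Ω
P = I²R = (343)² × 0.004441 = 522 W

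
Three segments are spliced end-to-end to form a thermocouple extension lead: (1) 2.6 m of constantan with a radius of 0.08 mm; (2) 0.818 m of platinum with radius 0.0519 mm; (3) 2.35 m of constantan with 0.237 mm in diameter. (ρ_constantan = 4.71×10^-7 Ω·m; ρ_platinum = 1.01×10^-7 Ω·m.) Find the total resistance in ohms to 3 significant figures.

95.8 Ω

Seg 1: A = πr² = π(8.0000e-05 m)² = 2.011e-08 m²
R_1 = (4.71×10^-7)(2.6)/(2.011e-08) = 60.91 Ω
Seg 2: A = πr² = π(5.1900e-05 m)² = 8.462e-09 m²
R_2 = (1.01×10^-7)(0.818)/(8.462e-09) = 9.763 Ω
Seg 3: A = π(d/2)² = π(1.1850e-04 m)² = 4.412e-08 m²
R_3 = (4.71×10^-7)(2.35)/(4.412e-08) = 25.09 Ω
R_total = R_1 + R_2 + R_3 = 95.8 Ω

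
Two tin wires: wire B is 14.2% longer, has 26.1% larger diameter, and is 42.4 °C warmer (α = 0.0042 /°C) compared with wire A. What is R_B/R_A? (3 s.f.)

R ∝ ρL/d² with ρ ∝ (1+αΔT), so R_B/R_A = (1 + 14.2/100) × (1 + 26.1/100)⁻² × (1 + 0.0042×42.4)
= 1.142 × 0.6289 × 1.178 = 0.846

0.846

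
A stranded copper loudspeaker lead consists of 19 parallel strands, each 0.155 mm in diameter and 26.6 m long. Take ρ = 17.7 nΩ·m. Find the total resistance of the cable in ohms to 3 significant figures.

ρ = 17.7 nΩ·m = 1.77×10^-8 Ω·m
A_strand = π(7.7500e-05 m)² = 1.887e-08 m²
R_strand = ρL/A = (1.77×10^-8)(26.6)/(1.887e-08) = 24.95 Ω
R_total = R_strand/N = 24.95/19 = 1.31 Ω

1.31 Ω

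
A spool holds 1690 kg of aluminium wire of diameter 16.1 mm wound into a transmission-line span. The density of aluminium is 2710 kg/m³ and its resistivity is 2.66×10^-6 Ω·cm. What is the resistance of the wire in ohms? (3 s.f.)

0.400 Ω

ρ = 2.66×10^-6 Ω·cm = 2.66×10^-8 Ω·m
A = π(d/2)² = π(8.0500e-03 m)² = 2.0358e-04 m²
L = m/(density·A) = 1690/(2710×2.0358e-04) = 3063 m
R = ρL/A = (2.66×10^-8)(3063)/(2.0358e-04) = 0.400 Ω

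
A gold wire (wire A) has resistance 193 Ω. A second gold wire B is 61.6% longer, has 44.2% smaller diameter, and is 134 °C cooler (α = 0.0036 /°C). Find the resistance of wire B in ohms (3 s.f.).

518 Ω

R ∝ ρL/d² with ρ ∝ (1+αΔT), so R_B/R_A = (1 + 61.6/100) × (1 − 44.2/100)⁻² × (1 − 0.0036×134)
= 1.616 × 3.212 × 0.5176 = 2.686
R_B = 2.686 × 193 = 518 Ω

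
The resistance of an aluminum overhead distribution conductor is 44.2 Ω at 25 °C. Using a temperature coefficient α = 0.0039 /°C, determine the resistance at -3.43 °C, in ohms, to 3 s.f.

ΔT = -3.43 − 25 = -28.4 °C
R = R₀(1 + αΔT) = 44.2 × (1 + 0.0039×-28.4) = 44.2 × 0.8891 = 39.3 Ω

39.3 Ω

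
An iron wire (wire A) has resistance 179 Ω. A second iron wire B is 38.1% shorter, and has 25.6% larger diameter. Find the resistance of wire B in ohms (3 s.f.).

R ∝ L/d², so R_B/R_A = (1 − 38.1/100) × (1 + 25.6/100)⁻²
= 0.619 × 0.6339 = 0.3924
R_B = 0.3924 × 179 = 70.2 Ω

70.2 Ω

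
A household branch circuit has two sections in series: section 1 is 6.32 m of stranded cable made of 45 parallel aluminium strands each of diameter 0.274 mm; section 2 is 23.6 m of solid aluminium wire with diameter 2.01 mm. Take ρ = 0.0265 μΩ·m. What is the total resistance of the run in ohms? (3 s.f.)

0.260 Ω

ρ = 0.0265 μΩ·m = 2.65×10^-8 Ω·m
Section 1: A_strand = π(1.3700e-04)² = 5.896e-08 m²; R₁ = ρL/(N·A_s) = (2.65×10^-8)(6.32)/(45×5.896e-08) = 0.06312 Ω
Section 2: A = π(d/2)² = π(1.0050e-03 m)² = 3.173e-06 m²
R₂ = (2.65×10^-8)(23.6)/(3.173e-06) = 0.1971 Ω
R = R₁ + R₂ = 0.260 Ω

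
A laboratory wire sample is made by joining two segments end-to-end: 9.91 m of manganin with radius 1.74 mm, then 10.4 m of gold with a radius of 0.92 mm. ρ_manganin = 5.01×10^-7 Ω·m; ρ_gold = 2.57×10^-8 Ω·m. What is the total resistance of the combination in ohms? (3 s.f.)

Segment 1: A = πr² = π(1.7400e-03 m)² = 9.511e-06 m²
R₁ = ρL/A = (5.01×10^-7)(9.91)/(9.511e-06) = 0.522 Ω
Segment 2: A = πr² = π(9.2000e-04 m)² = 2.659e-06 m²
R₂ = (2.57×10^-8)(10.4)/(2.659e-06) = 0.1005 Ω
R = R₁ + R₂ = 0.623 Ω

0.623 Ω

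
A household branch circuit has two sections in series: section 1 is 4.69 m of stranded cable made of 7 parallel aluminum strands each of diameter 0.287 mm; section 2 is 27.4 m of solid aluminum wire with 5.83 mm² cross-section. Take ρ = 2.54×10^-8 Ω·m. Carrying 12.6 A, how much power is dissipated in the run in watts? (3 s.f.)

60.7 W

Section 1: A_strand = π(1.4350e-04)² = 6.469e-08 m²; R₁ = ρL/(N·A_s) = (2.54×10^-8)(4.69)/(7×6.469e-08) = 0.2631 Ω
Section 2: A = 5.83 mm² = 5.830e-06 m²
R₂ = (2.54×10^-8)(27.4)/(5.830e-06) = 0.1194 Ω
R = R₁ + R₂ = 0.3824 Ω
P = I²R = (12.6)² × 0.3824 = 60.7 W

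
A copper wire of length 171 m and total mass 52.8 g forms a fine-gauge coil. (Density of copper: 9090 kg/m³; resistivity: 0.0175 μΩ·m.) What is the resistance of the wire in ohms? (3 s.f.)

88.1 Ω

ρ = 0.0175 μΩ·m = 1.75×10^-8 Ω·m
A = m/(density·L) = 0.0528/(9090×171) = 3.3968e-08 m²
R = ρL/A = (1.75×10^-8)(171)/(3.3968e-08) = 88.1 Ω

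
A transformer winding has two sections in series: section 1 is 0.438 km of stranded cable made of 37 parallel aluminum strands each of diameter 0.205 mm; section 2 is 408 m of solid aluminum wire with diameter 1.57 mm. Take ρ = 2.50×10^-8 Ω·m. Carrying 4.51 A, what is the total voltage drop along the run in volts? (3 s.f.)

Section 1: A_strand = π(1.0250e-04)² = 3.301e-08 m²; R₁ = ρL/(N·A_s) = (2.50×10^-8)(438)/(37×3.301e-08) = 8.966 Ω
Section 2: A = π(d/2)² = π(7.8500e-04 m)² = 1.936e-06 m²
R₂ = (2.50×10^-8)(408)/(1.936e-06) = 5.269 Ω
R = R₁ + R₂ = 14.24 Ω
V = IR = 4.51 × 14.24 = 64.2 V

64.2 V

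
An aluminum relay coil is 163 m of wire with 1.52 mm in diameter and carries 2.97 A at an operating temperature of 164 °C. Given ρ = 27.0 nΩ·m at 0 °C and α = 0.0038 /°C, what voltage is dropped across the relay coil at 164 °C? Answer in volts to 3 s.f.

11.7 V

ρ = 27.0 nΩ·m = 2.70×10^-8 Ω·m
A = π(d/2)² = π(7.6000e-04 m)² = 1.815e-06 m²
R₍0₎ = ρL/A = (2.70×10^-8)(163)/(1.815e-06) = 2.425 Ω
R₍164₎ = R₍0₎(1 + αΔT) = 2.425 × (1 + 0.0038×164) = 3.937 Ω
V = IR = 2.97 × 3.937 = 11.7 V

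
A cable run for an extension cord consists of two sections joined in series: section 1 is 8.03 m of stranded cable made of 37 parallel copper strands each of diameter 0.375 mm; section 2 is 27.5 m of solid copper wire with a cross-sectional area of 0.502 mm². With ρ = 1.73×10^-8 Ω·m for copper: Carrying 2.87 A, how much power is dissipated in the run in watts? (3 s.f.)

Section 1: A_strand = π(1.8750e-04)² = 1.104e-07 m²; R₁ = ρL/(N·A_s) = (1.73×10^-8)(8.03)/(37×1.104e-07) = 0.03399 Ω
Section 2: A = 0.502 mm² = 5.020e-07 m²
R₂ = (1.73×10^-8)(27.5)/(5.020e-07) = 0.9477 Ω
R = R₁ + R₂ = 0.9817 Ω
P = I²R = (2.87)² × 0.9817 = 8.09 W

8.09 W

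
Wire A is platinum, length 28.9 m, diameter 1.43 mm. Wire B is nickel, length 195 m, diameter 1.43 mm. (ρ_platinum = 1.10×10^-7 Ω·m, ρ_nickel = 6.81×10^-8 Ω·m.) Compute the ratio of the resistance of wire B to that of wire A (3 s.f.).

4.18

R ∝ ρL/d², so R_B/R_A = (ρ_B/ρ_A) × (L_B/L_A)
= (6.81×10^-8/1.10×10^-7) × (195/28.9) = 4.18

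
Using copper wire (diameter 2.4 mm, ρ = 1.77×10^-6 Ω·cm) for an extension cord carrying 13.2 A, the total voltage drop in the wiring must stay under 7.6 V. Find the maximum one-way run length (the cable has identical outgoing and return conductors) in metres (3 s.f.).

ρ = 1.77×10^-6 Ω·cm = 1.77×10^-8 Ω·m
A = π(d/2)² = π(1.2000e-03 m)² = 4.524e-06 m²
L_max = V_max·A/(2·ρI) = (7.6)(4.524e-06)/(2×1.77×10^-8×13.2) = 73.6 m

73.6 m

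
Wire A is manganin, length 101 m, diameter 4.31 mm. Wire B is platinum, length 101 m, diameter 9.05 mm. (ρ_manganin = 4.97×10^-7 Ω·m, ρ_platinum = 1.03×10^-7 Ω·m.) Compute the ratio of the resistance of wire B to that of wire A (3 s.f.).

R ∝ ρL/d², so R_B/R_A = (ρ_B/ρ_A) × (d_A/d_B)²
= (1.03×10^-7/4.97×10^-7) × (4.31/9.05)² = 0.0470

0.0470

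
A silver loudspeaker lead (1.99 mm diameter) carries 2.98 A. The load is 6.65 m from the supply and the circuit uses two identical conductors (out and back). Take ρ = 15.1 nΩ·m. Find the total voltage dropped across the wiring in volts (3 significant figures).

0.192 V

ρ = 15.1 nΩ·m = 1.51×10^-8 Ω·m
A = π(d/2)² = π(9.9500e-04 m)² = 3.110e-06 m²
Total conductor length (both ways) L = 2 × 6.65 = 13.3 m
R = ρL/A = (1.51×10^-8)(13.3)/(3.110e-06) = 0.06457 Ω
V = IR = 2.98 × 0.06457 = 0.192 V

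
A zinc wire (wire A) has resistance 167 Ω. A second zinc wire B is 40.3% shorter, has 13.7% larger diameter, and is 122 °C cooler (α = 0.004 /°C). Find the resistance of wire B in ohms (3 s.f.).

39.5 Ω

R ∝ ρL/d² with ρ ∝ (1+αΔT), so R_B/R_A = (1 − 40.3/100) × (1 + 13.7/100)⁻² × (1 − 0.004×122)
= 0.597 × 0.7735 × 0.512 = 0.2364
R_B = 0.2364 × 167 = 39.5 Ω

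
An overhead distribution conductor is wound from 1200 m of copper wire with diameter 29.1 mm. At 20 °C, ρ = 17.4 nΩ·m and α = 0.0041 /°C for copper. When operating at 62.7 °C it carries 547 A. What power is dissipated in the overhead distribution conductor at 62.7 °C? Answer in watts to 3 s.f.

ρ = 17.4 nΩ·m = 1.74×10^-8 Ω·m
A = π(d/2)² = π(1.4550e-02 m)² = 6.651e-04 m²
R₍20₎ = ρL/A = (1.74×10^-8)(1200)/(6.651e-04) = 0.03139 Ω
R₍62.7₎ = R₍20₎(1 + αΔT) = 0.03139 × (1 + 0.0041×42.7) = 0.03689 Ω
P = I²R = (547)² × 0.03689 = 11000 W

11000 W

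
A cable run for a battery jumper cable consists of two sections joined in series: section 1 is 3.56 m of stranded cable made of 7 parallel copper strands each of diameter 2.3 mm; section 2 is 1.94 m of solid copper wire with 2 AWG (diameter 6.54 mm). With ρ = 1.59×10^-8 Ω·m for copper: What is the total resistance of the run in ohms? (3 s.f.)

Section 1: A_strand = π(1.1500e-03)² = 4.155e-06 m²; R₁ = ρL/(N·A_s) = (1.59×10^-8)(3.56)/(7×4.155e-06) = 0.001946 Ω
Section 2: A = π(6.54/2 mm)² = π(3.2700e-03 m)² = 3.359e-05 m²
R₂ = (1.59×10^-8)(1.94)/(3.359e-05) = 9.182×10^-4 Ω
R = R₁ + R₂ = 0.00286 Ω

0.00286 Ω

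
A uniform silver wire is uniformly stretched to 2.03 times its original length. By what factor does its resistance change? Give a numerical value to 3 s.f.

Volume constant ⇒ A' = A/k with k = 2.03. R' = ρ(kL)/(A/k) = k²R.
Factor = 4.12

4.12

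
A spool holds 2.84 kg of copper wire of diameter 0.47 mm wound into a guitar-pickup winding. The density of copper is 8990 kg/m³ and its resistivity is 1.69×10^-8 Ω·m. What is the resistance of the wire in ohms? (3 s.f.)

177 Ω

A = π(d/2)² = π(2.3500e-04 m)² = 1.7349e-07 m²
L = m/(density·A) = 2.84/(8990×1.7349e-07) = 1821 m
R = ρL/A = (1.69×10^-8)(1821)/(1.7349e-07) = 177 Ω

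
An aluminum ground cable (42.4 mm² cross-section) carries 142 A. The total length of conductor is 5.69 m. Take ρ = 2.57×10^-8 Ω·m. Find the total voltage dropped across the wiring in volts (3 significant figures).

0.490 V

A = 42.4 mm² = 4.240e-05 m²
R = ρL/A = (2.57×10^-8)(5.69)/(4.240e-05) = 0.003449 Ω
V = IR = 142 × 0.003449 = 0.490 V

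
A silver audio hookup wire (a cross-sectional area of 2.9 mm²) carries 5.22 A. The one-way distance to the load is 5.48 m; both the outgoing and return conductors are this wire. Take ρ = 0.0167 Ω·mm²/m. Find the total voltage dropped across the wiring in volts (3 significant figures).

ρ = 0.0167 Ω·mm²/m = 1.67×10^-8 Ω·m
A = 2.9 mm² = 2.900e-06 m²
Total conductor length (both ways) L = 2 × 5.48 = 10.96 m
R = ρL/A = (1.67×10^-8)(10.96)/(2.900e-06) = 0.06311 Ω
V = IR = 5.22 × 0.06311 = 0.329 V

0.329 V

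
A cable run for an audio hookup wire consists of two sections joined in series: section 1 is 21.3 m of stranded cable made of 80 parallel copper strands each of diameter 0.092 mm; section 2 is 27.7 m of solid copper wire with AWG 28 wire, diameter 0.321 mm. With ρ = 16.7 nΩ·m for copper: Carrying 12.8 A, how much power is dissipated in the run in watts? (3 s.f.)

1050 W

ρ = 16.7 nΩ·m = 1.67×10^-8 Ω·m
Section 1: A_strand = π(4.6000e-05)² = 6.648e-09 m²; R₁ = ρL/(N·A_s) = (1.67×10^-8)(21.3)/(80×6.648e-09) = 0.6689 Ω
Section 2: A = π(0.321/2 mm)² = π(1.6050e-04 m)² = 8.093e-08 m²
R₂ = (1.67×10^-8)(27.7)/(8.093e-08) = 5.716 Ω
R = R₁ + R₂ = 6.385 Ω
P = I²R = (12.8)² × 6.385 = 1050 W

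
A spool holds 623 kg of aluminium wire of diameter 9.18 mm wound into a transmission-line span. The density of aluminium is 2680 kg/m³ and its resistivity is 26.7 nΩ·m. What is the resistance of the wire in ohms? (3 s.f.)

1.42 Ω

ρ = 26.7 nΩ·m = 2.67×10^-8 Ω·m
A = π(d/2)² = π(4.5900e-03 m)² = 6.6187e-05 m²
L = m/(density·A) = 623/(2680×6.6187e-05) = 3512 m
R = ρL/A = (2.67×10^-8)(3512)/(6.6187e-05) = 1.42 Ω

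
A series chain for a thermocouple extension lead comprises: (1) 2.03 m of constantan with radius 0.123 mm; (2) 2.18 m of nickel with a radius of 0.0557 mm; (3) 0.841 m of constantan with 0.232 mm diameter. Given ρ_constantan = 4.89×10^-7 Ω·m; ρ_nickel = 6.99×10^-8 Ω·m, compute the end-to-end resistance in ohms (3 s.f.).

Seg 1: A = πr² = π(1.2300e-04 m)² = 4.753e-08 m²
R_1 = (4.89×10^-7)(2.03)/(4.753e-08) = 20.89 Ω
Seg 2: A = πr² = π(5.5700e-05 m)² = 9.747e-09 m²
R_2 = (6.99×10^-8)(2.18)/(9.747e-09) = 15.63 Ω
Seg 3: A = π(d/2)² = π(1.1600e-04 m)² = 4.227e-08 m²
R_3 = (4.89×10^-7)(0.841)/(4.227e-08) = 9.728 Ω
R_total = R_1 + R_2 + R_3 = 46.2 Ω

46.2 Ω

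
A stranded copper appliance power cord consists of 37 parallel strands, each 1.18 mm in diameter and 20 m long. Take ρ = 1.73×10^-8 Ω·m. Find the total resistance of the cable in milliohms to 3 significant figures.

A_strand = π(5.9000e-04 m)² = 1.094e-06 m²
R_strand = ρL/A = (1.73×10^-8)(20)/(1.094e-06) = 0.3164 Ω
R_total = R_strand/N = 0.3164/37 = 8.55 mΩ

8.55 mΩ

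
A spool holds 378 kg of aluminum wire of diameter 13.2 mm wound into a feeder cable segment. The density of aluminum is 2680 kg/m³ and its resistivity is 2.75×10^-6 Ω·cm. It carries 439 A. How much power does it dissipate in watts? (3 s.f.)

39900 W

ρ = 2.75×10^-6 Ω·cm = 2.75×10^-8 Ω·m
A = π(d/2)² = π(6.6000e-03 m)² = 1.3685e-04 m²
L = m/(density·A) = 378/(2680×1.3685e-04) = 1031 m
R = ρL/A = (2.75×10^-8)(1031)/(1.3685e-04) = 0.2071 Ω
P = I²R = (439)² × 0.2071 = 39900 W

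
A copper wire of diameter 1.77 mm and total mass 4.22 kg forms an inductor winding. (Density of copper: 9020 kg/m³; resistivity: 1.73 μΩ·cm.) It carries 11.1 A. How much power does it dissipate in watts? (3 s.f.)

165 W

ρ = 1.73 μΩ·cm = 1.73×10^-8 Ω·m
A = π(d/2)² = π(8.8500e-04 m)² = 2.4606e-06 m²
L = m/(density·A) = 4.22/(9020×2.4606e-06) = 190.1 m
R = ρL/A = (1.73×10^-8)(190.1)/(2.4606e-06) = 1.337 Ω
P = I²R = (11.1)² × 1.337 = 165 W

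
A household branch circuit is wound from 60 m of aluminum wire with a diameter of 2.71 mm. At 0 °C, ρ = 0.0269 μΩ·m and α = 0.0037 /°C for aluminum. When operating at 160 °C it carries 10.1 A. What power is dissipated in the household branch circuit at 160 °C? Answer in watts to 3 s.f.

45.4 W

ρ = 0.0269 μΩ·m = 2.69×10^-8 Ω·m
A = π(d/2)² = π(1.3550e-03 m)² = 5.768e-06 m²
R₍0₎ = ρL/A = (2.69×10^-8)(60)/(5.768e-06) = 0.2798 Ω
R₍160₎ = R₍0₎(1 + αΔT) = 0.2798 × (1 + 0.0037×160) = 0.4455 Ω
P = I²R = (10.1)² × 0.4455 = 45.4 W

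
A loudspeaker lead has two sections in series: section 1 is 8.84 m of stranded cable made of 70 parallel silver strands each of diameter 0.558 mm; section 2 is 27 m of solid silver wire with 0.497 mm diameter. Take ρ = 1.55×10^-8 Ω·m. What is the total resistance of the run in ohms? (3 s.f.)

Section 1: A_strand = π(2.7900e-04)² = 2.445e-07 m²; R₁ = ρL/(N·A_s) = (1.55×10^-8)(8.84)/(70×2.445e-07) = 0.008004 Ω
Section 2: A = π(d/2)² = π(2.4850e-04 m)² = 1.940e-07 m²
R₂ = (1.55×10^-8)(27)/(1.940e-07) = 2.157 Ω
R = R₁ + R₂ = 2.17 Ω

2.17 Ω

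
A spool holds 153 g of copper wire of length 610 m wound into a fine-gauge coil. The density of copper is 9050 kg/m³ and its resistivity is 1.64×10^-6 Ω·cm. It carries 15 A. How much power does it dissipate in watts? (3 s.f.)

81200 W

ρ = 1.64×10^-6 Ω·cm = 1.64×10^-8 Ω·m
A = m/(density·L) = 0.153/(9050×610) = 2.7715e-08 m²
R = ρL/A = (1.64×10^-8)(610)/(2.7715e-08) = 361 Ω
P = I²R = (15)² × 361 = 81200 W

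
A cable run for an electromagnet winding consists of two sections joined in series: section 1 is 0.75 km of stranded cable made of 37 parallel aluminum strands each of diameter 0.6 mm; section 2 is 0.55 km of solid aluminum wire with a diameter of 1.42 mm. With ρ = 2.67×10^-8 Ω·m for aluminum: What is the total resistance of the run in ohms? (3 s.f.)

11.2 Ω

Section 1: A_strand = π(3.0000e-04)² = 2.827e-07 m²; R₁ = ρL/(N·A_s) = (2.67×10^-8)(750)/(37×2.827e-07) = 1.914 Ω
Section 2: A = π(d/2)² = π(7.1000e-04 m)² = 1.584e-06 m²
R₂ = (2.67×10^-8)(550)/(1.584e-06) = 9.273 Ω
R = R₁ + R₂ = 11.2 Ω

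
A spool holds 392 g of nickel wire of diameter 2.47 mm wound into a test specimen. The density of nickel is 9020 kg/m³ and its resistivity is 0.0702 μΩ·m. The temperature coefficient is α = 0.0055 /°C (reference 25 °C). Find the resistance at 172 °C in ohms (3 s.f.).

0.240 Ω

ρ = 0.0702 μΩ·m = 7.02×10^-8 Ω·m
A = π(d/2)² = π(1.2350e-03 m)² = 4.7916e-06 m²
L = m/(density·A) = 0.392/(9020×4.7916e-06) = 9.07 m
R = ρL/A = (7.02×10^-8)(9.07)/(4.7916e-06) = 0.1329 Ω
R(172 °C) = 0.1329 × (1 + 0.0055×147) = 0.240 Ω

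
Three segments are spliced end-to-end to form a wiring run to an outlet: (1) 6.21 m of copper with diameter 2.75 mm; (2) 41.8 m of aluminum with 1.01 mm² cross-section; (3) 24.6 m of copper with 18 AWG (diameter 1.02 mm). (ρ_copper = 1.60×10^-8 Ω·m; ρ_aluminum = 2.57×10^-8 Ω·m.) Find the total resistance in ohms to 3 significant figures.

Seg 1: A = π(d/2)² = π(1.3750e-03 m)² = 5.940e-06 m²
R_1 = (1.60×10^-8)(6.21)/(5.940e-06) = 0.01673 Ω
Seg 2: A = 1.01 mm² = 1.010e-06 m²
R_2 = (2.57×10^-8)(41.8)/(1.010e-06) = 1.064 Ω
Seg 3: A = π(1.02/2 mm)² = π(5.1000e-04 m)² = 8.171e-07 m²
R_3 = (1.60×10^-8)(24.6)/(8.171e-07) = 0.4817 Ω
R_total = R_1 + R_2 + R_3 = 1.56 Ω

1.56 Ω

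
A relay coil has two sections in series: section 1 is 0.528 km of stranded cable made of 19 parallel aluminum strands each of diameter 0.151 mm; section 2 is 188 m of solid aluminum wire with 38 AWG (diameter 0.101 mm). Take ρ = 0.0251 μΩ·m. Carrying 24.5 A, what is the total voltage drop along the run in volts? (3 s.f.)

ρ = 0.0251 μΩ·m = 2.51×10^-8 Ω·m
Section 1: A_strand = π(7.5500e-05)² = 1.791e-08 m²; R₁ = ρL/(N·A_s) = (2.51×10^-8)(528)/(19×1.791e-08) = 38.95 Ω
Section 2: A = π(0.101/2 mm)² = π(5.0500e-05 m)² = 8.012e-09 m²
R₂ = (2.51×10^-8)(188)/(8.012e-09) = 589 Ω
R = R₁ + R₂ = 627.9 Ω
V = IR = 24.5 × 627.9 = 15400 V

15400 V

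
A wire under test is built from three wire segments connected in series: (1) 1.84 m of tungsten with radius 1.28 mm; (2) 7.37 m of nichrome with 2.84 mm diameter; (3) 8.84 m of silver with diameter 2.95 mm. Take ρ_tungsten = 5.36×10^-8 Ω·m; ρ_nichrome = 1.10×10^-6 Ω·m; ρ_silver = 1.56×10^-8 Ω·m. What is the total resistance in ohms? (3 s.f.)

Seg 1: A = πr² = π(1.2800e-03 m)² = 5.147e-06 m²
R_1 = (5.36×10^-8)(1.84)/(5.147e-06) = 0.01916 Ω
Seg 2: A = π(d/2)² = π(1.4200e-03 m)² = 6.335e-06 m²
R_2 = (1.10×10^-6)(7.37)/(6.335e-06) = 1.28 Ω
Seg 3: A = π(d/2)² = π(1.4750e-03 m)² = 6.835e-06 m²
R_3 = (1.56×10^-8)(8.84)/(6.835e-06) = 0.02018 Ω
R_total = R_1 + R_2 + R_3 = 1.32 Ω

1.32 Ω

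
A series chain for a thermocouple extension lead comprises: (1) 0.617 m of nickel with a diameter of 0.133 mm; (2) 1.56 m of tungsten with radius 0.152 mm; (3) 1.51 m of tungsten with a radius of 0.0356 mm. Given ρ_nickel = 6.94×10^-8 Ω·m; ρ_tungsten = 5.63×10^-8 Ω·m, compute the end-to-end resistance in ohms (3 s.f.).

25.6 Ω

Seg 1: A = π(d/2)² = π(6.6500e-05 m)² = 1.389e-08 m²
R_1 = (6.94×10^-8)(0.617)/(1.389e-08) = 3.082 Ω
Seg 2: A = πr² = π(1.5200e-04 m)² = 7.258e-08 m²
R_2 = (5.63×10^-8)(1.56)/(7.258e-08) = 1.21 Ω
Seg 3: A = πr² = π(3.5600e-05 m)² = 3.982e-09 m²
R_3 = (5.63×10^-8)(1.51)/(3.982e-09) = 21.35 Ω
R_total = R_1 + R_2 + R_3 = 25.6 Ω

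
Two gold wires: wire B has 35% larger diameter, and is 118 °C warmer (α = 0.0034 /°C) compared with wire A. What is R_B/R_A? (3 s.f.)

0.769

R ∝ ρL/d² with ρ ∝ (1+αΔT), so R_B/R_A = (1 + 35/100)⁻² × (1 + 0.0034×118)
= 0.5487 × 1.401 = 0.769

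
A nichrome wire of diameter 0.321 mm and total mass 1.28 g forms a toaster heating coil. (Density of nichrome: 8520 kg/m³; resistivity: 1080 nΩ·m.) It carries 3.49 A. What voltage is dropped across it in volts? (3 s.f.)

86.5 V

ρ = 1080 nΩ·m = 1.08×10^-6 Ω·m
A = π(d/2)² = π(1.6050e-04 m)² = 8.0928e-08 m²
L = m/(density·A) = 0.00128/(8520×8.0928e-08) = 1.856 m
R = ρL/A = (1.08×10^-6)(1.856)/(8.0928e-08) = 24.77 Ω
V = IR = 3.49 × 24.77 = 86.5 V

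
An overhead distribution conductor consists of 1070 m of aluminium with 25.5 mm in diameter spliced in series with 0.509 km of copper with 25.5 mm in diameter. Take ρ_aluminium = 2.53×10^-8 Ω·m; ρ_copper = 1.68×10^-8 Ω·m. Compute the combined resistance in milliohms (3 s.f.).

Segment 1: A = π(d/2)² = π(1.2750e-02 m)² = 5.107e-04 m²
R₁ = ρL/A = (2.53×10^-8)(1070)/(5.107e-04) = 0.05301 Ω
R₂ = (1.68×10^-8)(509)/(5.107e-04) = 0.01674 Ω
R = R₁ + R₂ = 69.8 mΩ

69.8 mΩ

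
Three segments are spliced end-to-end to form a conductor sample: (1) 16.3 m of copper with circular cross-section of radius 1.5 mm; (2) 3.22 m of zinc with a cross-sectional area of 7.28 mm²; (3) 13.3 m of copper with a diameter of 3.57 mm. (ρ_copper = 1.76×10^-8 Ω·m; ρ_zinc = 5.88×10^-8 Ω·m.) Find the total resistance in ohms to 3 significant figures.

Seg 1: A = πr² = π(1.5000e-03 m)² = 7.069e-06 m²
R_1 = (1.76×10^-8)(16.3)/(7.069e-06) = 0.04059 Ω
Seg 2: A = 7.28 mm² = 7.280e-06 m²
R_2 = (5.88×10^-8)(3.22)/(7.280e-06) = 0.02601 Ω
Seg 3: A = π(d/2)² = π(1.7850e-03 m)² = 1.001e-05 m²
R_3 = (1.76×10^-8)(13.3)/(1.001e-05) = 0.02339 Ω
R_total = R_1 + R_2 + R_3 = 0.0900 Ω

0.0900 Ω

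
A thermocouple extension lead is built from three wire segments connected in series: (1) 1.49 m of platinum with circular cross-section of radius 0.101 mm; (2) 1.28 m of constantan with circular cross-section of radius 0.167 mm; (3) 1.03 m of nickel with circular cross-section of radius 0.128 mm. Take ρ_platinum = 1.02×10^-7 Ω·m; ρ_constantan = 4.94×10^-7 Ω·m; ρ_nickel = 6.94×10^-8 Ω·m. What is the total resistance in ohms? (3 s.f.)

Seg 1: A = πr² = π(1.0100e-04 m)² = 3.205e-08 m²
R_1 = (1.02×10^-7)(1.49)/(3.205e-08) = 4.742 Ω
Seg 2: A = πr² = π(1.6700e-04 m)² = 8.762e-08 m²
R_2 = (4.94×10^-7)(1.28)/(8.762e-08) = 7.217 Ω
Seg 3: A = πr² = π(1.2800e-04 m)² = 5.147e-08 m²
R_3 = (6.94×10^-8)(1.03)/(5.147e-08) = 1.389 Ω
R_total = R_1 + R_2 + R_3 = 13.3 Ω

13.3 Ω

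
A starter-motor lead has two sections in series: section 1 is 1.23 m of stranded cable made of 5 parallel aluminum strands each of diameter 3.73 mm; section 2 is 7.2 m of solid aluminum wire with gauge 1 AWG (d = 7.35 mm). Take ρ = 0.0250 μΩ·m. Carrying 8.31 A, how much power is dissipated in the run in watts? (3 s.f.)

ρ = 0.0250 μΩ·m = 2.50×10^-8 Ω·m
Section 1: A_strand = π(1.8650e-03)² = 1.093e-05 m²; R₁ = ρL/(N·A_s) = (2.50×10^-8)(1.23)/(5×1.093e-05) = 5.628×10^-4 Ω
Section 2: A = π(7.35/2 mm)² = π(3.6750e-03 m)² = 4.243e-05 m²
R₂ = (2.50×10^-8)(7.2)/(4.243e-05) = 0.004242 Ω
R = R₁ + R₂ = 0.004805 Ω
P = I²R = (8.31)² × 0.004805 = 0.332 W

0.332 W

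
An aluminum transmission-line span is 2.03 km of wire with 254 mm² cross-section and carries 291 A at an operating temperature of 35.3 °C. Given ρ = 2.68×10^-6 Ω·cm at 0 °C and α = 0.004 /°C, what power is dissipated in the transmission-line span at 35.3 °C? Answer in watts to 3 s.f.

20700 W

ρ = 2.68×10^-6 Ω·cm = 2.68×10^-8 Ω·m
A = 254 mm² = 2.540e-04 m²
R₍0₎ = ρL/A = (2.68×10^-8)(2030)/(2.540e-04) = 0.2142 Ω
R₍35.3₎ = R₍0₎(1 + αΔT) = 0.2142 × (1 + 0.004×35.3) = 0.2444 Ω
P = I²R = (291)² × 0.2444 = 20700 W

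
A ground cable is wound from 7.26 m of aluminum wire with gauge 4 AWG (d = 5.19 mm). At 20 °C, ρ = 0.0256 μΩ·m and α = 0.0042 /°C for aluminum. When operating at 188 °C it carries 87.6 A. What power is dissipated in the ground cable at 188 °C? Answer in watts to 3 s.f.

ρ = 0.0256 μΩ·m = 2.56×10^-8 Ω·m
A = π(5.19/2 mm)² = π(2.5950e-03 m)² = 2.116e-05 m²
R₍20₎ = ρL/A = (2.56×10^-8)(7.26)/(2.116e-05) = 0.008785 Ω
R₍188₎ = R₍20₎(1 + αΔT) = 0.008785 × (1 + 0.0042×168) = 0.01498 Ω
P = I²R = (87.6)² × 0.01498 = 115 W

115 W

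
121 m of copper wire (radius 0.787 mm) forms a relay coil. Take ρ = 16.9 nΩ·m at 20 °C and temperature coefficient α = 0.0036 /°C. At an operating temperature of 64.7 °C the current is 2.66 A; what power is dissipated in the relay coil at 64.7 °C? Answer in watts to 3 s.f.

8.63 W

ρ = 16.9 nΩ·m = 1.69×10^-8 Ω·m
A = πr² = π(7.8700e-04 m)² = 1.946e-06 m²
R₍20₎ = ρL/A = (1.69×10^-8)(121)/(1.946e-06) = 1.051 Ω
R₍64.7₎ = R₍20₎(1 + αΔT) = 1.051 × (1 + 0.0036×44.7) = 1.22 Ω
P = I²R = (2.66)² × 1.22 = 8.63 W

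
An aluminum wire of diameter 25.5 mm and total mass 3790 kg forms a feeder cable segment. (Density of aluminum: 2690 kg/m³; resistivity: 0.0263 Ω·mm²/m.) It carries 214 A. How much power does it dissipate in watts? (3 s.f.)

ρ = 0.0263 Ω·mm²/m = 2.63×10^-8 Ω·m
A = π(d/2)² = π(1.2750e-02 m)² = 5.1071e-04 m²
L = m/(density·A) = 3790/(2690×5.1071e-04) = 2759 m
R = ρL/A = (2.63×10^-8)(2759)/(5.1071e-04) = 0.1421 Ω
P = I²R = (214)² × 0.1421 = 6510 W

6510 W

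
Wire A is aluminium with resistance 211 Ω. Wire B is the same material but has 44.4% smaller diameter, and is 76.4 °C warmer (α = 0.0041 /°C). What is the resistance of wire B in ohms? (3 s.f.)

896 Ω

R ∝ ρL/d² with ρ ∝ (1+αΔT), so R_B/R_A = (1 − 44.4/100)⁻² × (1 + 0.0041×76.4)
= 3.235 × 1.313 = 4.248
R_B = 4.248 × 211 = 896 Ω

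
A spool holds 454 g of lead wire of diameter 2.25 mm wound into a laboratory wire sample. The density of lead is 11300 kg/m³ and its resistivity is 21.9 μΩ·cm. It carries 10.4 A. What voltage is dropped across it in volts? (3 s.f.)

ρ = 21.9 μΩ·cm = 2.19×10^-7 Ω·m
A = π(d/2)² = π(1.1250e-03 m)² = 3.9761e-06 m²
L = m/(density·A) = 0.454/(11300×3.9761e-06) = 10.1 m
R = ρL/A = (2.19×10^-7)(10.1)/(3.9761e-06) = 0.5566 Ω
V = IR = 10.4 × 0.5566 = 5.79 V

5.79 V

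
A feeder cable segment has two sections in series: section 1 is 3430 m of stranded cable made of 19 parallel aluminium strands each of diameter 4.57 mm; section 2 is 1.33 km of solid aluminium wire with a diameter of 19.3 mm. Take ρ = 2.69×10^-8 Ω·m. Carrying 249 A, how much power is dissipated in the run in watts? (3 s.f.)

Section 1: A_strand = π(2.2850e-03)² = 1.640e-05 m²; R₁ = ρL/(N·A_s) = (2.69×10^-8)(3430)/(19×1.640e-05) = 0.2961 Ω
Section 2: A = π(d/2)² = π(9.6500e-03 m)² = 2.926e-04 m²
R₂ = (2.69×10^-8)(1330)/(2.926e-04) = 0.1223 Ω
R = R₁ + R₂ = 0.4183 Ω
P = I²R = (249)² × 0.4183 = 25900 W

25900 W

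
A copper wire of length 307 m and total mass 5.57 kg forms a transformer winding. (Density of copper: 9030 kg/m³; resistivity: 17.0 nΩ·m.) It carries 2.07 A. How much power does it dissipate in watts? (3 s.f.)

11.1 W

ρ = 17.0 nΩ·m = 1.70×10^-8 Ω·m
A = m/(density·L) = 5.57/(9030×307) = 2.0092e-06 m²
R = ρL/A = (1.70×10^-8)(307)/(2.0092e-06) = 2.598 Ω
P = I²R = (2.07)² × 2.598 = 11.1 W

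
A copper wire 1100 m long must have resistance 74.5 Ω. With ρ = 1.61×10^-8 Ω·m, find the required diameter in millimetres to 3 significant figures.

0.550 mm

A = ρL/R = (1.61×10^-8)(1100)/(74.5) = 2.377e-07 m²
d = 2√(A/π) = 5.502e-04 m = 0.550 mm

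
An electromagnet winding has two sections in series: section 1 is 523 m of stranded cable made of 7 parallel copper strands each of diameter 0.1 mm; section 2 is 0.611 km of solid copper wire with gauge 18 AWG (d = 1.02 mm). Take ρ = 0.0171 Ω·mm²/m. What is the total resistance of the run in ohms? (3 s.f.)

175 Ω

ρ = 0.0171 Ω·mm²/m = 1.71×10^-8 Ω·m
Section 1: A_strand = π(5.0000e-05)² = 7.854e-09 m²; R₁ = ρL/(N·A_s) = (1.71×10^-8)(523)/(7×7.854e-09) = 162.7 Ω
Section 2: A = π(1.02/2 mm)² = π(5.1000e-04 m)² = 8.171e-07 m²
R₂ = (1.71×10^-8)(611)/(8.171e-07) = 12.79 Ω
R = R₁ + R₂ = 175 Ω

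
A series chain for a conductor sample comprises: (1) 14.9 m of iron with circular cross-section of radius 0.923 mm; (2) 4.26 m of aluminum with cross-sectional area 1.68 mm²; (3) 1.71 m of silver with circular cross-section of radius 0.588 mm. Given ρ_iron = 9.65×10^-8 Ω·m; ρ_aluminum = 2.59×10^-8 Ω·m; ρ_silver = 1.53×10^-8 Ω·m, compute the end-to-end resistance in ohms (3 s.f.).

Seg 1: A = πr² = π(9.2300e-04 m)² = 2.676e-06 m²
R_1 = (9.65×10^-8)(14.9)/(2.676e-06) = 0.5372 Ω
Seg 2: A = 1.68 mm² = 1.680e-06 m²
R_2 = (2.59×10^-8)(4.26)/(1.680e-06) = 0.06568 Ω
Seg 3: A = πr² = π(5.8800e-04 m)² = 1.086e-06 m²
R_3 = (1.53×10^-8)(1.71)/(1.086e-06) = 0.02409 Ω
R_total = R_1 + R_2 + R_3 = 0.627 Ω

0.627 Ω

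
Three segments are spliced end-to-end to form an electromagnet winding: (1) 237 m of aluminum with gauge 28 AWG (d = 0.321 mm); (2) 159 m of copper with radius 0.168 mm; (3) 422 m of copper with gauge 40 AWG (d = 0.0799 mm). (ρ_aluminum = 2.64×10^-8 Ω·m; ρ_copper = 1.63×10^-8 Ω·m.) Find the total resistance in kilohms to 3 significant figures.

1.48 kΩ

Seg 1: A = π(0.321/2 mm)² = π(1.6050e-04 m)² = 8.093e-08 m²
R_1 = (2.64×10^-8)(237)/(8.093e-08) = 77.31 Ω
Seg 2: A = πr² = π(1.6800e-04 m)² = 8.867e-08 m²
R_2 = (1.63×10^-8)(159)/(8.867e-08) = 29.23 Ω
Seg 3: A = π(0.0799/2 mm)² = π(3.9950e-05 m)² = 5.014e-09 m²
R_3 = (1.63×10^-8)(422)/(5.014e-09) = 1372 Ω
R_total = R_1 + R_2 + R_3 = 1.48 kΩ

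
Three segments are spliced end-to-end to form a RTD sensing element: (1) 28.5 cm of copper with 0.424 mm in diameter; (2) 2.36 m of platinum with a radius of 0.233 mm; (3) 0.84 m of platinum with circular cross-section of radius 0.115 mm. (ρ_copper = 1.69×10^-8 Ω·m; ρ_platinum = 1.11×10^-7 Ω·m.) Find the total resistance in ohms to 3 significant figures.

3.81 Ω

Seg 1: A = π(d/2)² = π(2.1200e-04 m)² = 1.412e-07 m²
R_1 = (1.69×10^-8)(0.285)/(1.412e-07) = 0.03411 Ω
Seg 2: A = πr² = π(2.3300e-04 m)² = 1.706e-07 m²
R_2 = (1.11×10^-7)(2.36)/(1.706e-07) = 1.536 Ω
Seg 3: A = πr² = π(1.1500e-04 m)² = 4.155e-08 m²
R_3 = (1.11×10^-7)(0.84)/(4.155e-08) = 2.244 Ω
R_total = R_1 + R_2 + R_3 = 3.81 Ω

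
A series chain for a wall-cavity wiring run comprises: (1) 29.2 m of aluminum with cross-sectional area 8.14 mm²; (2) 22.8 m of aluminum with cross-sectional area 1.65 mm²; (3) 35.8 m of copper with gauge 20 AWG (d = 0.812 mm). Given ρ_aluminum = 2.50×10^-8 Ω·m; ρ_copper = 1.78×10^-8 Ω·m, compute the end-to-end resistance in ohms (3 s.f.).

1.67 Ω

Seg 1: A = 8.14 mm² = 8.140e-06 m²
R_1 = (2.50×10^-8)(29.2)/(8.140e-06) = 0.08968 Ω
Seg 2: A = 1.65 mm² = 1.650e-06 m²
R_2 = (2.50×10^-8)(22.8)/(1.650e-06) = 0.3455 Ω
Seg 3: A = π(0.812/2 mm)² = π(4.0600e-04 m)² = 5.178e-07 m²
R_3 = (1.78×10^-8)(35.8)/(5.178e-07) = 1.231 Ω
R_total = R_1 + R_2 + R_3 = 1.67 Ω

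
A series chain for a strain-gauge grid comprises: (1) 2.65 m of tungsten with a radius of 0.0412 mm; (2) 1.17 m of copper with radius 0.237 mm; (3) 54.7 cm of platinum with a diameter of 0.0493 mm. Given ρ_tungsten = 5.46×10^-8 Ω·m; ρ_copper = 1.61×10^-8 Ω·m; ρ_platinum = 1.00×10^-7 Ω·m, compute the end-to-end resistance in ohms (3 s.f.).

55.9 Ω

Seg 1: A = πr² = π(4.1200e-05 m)² = 5.333e-09 m²
R_1 = (5.46×10^-8)(2.65)/(5.333e-09) = 27.13 Ω
Seg 2: A = πr² = π(2.3700e-04 m)² = 1.765e-07 m²
R_2 = (1.61×10^-8)(1.17)/(1.765e-07) = 0.1067 Ω
Seg 3: A = π(d/2)² = π(2.4650e-05 m)² = 1.909e-09 m²
R_3 = (1.00×10^-7)(0.547)/(1.909e-09) = 28.66 Ω
R_total = R_1 + R_2 + R_3 = 55.9 Ω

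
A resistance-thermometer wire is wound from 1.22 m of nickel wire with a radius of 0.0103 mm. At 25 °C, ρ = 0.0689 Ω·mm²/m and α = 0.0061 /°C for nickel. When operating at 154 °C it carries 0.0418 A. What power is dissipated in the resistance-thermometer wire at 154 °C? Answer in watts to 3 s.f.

ρ = 0.0689 Ω·mm²/m = 6.89×10^-8 Ω·m
A = πr² = π(1.0300e-05 m)² = 3.333e-10 m²
R₍25₎ = ρL/A = (6.89×10^-8)(1.22)/(3.333e-10) = 252.2 Ω
R₍154₎ = R₍25₎(1 + αΔT) = 252.2 × (1 + 0.0061×129) = 450.7 Ω
P = I²R = (0.0418)² × 450.7 = 0.787 W

0.787 W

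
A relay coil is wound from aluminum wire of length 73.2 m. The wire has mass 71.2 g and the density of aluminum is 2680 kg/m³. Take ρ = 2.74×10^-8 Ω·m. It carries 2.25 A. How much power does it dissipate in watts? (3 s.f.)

28.0 W

A = m/(density·L) = 0.0712/(2680×73.2) = 3.6294e-07 m²
R = ρL/A = (2.74×10^-8)(73.2)/(3.6294e-07) = 5.526 Ω
P = I²R = (2.25)² × 5.526 = 28.0 W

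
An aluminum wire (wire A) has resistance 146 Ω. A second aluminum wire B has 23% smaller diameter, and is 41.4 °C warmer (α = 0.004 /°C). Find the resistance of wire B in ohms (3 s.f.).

R ∝ ρL/d² with ρ ∝ (1+αΔT), so R_B/R_A = (1 − 23/100)⁻² × (1 + 0.004×41.4)
= 1.687 × 1.166 = 1.966
R_B = 1.966 × 146 = 287 Ω

287 Ω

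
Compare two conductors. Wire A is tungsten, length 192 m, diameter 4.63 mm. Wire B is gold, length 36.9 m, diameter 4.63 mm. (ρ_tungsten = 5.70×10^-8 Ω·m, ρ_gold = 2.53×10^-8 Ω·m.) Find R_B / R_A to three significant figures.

R ∝ ρL/d², so R_B/R_A = (ρ_B/ρ_A) × (L_B/L_A)
= (2.53×10^-8/5.70×10^-8) × (36.9/192) = 0.0853

0.0853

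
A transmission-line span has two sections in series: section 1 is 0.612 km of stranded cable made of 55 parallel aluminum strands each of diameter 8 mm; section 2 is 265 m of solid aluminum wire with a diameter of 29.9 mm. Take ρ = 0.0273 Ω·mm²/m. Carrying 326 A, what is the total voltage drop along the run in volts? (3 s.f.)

ρ = 0.0273 Ω·mm²/m = 2.73×10^-8 Ω·m
Section 1: A_strand = π(4.0000e-03)² = 5.027e-05 m²; R₁ = ρL/(N·A_s) = (2.73×10^-8)(612)/(55×5.027e-05) = 0.006043 Ω
Section 2: A = π(d/2)² = π(1.4950e-02 m)² = 7.022e-04 m²
R₂ = (2.73×10^-8)(265)/(7.022e-04) = 0.0103 Ω
R = R₁ + R₂ = 0.01635 Ω
V = IR = 326 × 0.01635 = 5.33 V

5.33 V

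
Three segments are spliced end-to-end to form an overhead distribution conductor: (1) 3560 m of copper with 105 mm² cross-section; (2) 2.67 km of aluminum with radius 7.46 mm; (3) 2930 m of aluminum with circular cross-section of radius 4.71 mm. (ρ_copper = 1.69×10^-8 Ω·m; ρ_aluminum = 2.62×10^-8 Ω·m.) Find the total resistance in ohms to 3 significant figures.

Seg 1: A = 105 mm² = 1.050e-04 m²
R_1 = (1.69×10^-8)(3560)/(1.050e-04) = 0.573 Ω
Seg 2: A = πr² = π(7.4600e-03 m)² = 1.748e-04 m²
R_2 = (2.62×10^-8)(2670)/(1.748e-04) = 0.4001 Ω
Seg 3: A = πr² = π(4.7100e-03 m)² = 6.969e-05 m²
R_3 = (2.62×10^-8)(2930)/(6.969e-05) = 1.101 Ω
R_total = R_1 + R_2 + R_3 = 2.07 Ω

2.07 Ω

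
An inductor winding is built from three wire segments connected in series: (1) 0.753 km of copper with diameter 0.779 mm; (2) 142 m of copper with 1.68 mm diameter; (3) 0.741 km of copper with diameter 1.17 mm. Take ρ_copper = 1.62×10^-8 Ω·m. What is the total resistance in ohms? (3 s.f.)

Seg 1: A = π(d/2)² = π(3.8950e-04 m)² = 4.766e-07 m²
R_1 = (1.62×10^-8)(753)/(4.766e-07) = 25.59 Ω
Seg 2: A = π(d/2)² = π(8.4000e-04 m)² = 2.217e-06 m²
R_2 = (1.62×10^-8)(142)/(2.217e-06) = 1.038 Ω
Seg 3: A = π(d/2)² = π(5.8500e-04 m)² = 1.075e-06 m²
R_3 = (1.62×10^-8)(741)/(1.075e-06) = 11.17 Ω
R_total = R_1 + R_2 + R_3 = 37.8 Ω

37.8 Ω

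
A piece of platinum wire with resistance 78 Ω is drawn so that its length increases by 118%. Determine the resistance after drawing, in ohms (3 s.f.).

371 Ω

k = 1 + 118/100 = 2.18; volume constant ⇒ A' = A/k, so R' = k²R.
R' = 4.752 × 78 = 371 Ω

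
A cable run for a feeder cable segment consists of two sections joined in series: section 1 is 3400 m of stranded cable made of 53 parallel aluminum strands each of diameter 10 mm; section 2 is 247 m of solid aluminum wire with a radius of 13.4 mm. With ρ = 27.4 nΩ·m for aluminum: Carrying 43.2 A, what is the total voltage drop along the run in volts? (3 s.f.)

1.49 V

ρ = 27.4 nΩ·m = 2.74×10^-8 Ω·m
Section 1: A_strand = π(5.0000e-03)² = 7.854e-05 m²; R₁ = ρL/(N·A_s) = (2.74×10^-8)(3400)/(53×7.854e-05) = 0.02238 Ω
Section 2: A = πr² = π(1.3400e-02 m)² = 5.641e-04 m²
R₂ = (2.74×10^-8)(247)/(5.641e-04) = 0.012 Ω
R = R₁ + R₂ = 0.03438 Ω
V = IR = 43.2 × 0.03438 = 1.49 V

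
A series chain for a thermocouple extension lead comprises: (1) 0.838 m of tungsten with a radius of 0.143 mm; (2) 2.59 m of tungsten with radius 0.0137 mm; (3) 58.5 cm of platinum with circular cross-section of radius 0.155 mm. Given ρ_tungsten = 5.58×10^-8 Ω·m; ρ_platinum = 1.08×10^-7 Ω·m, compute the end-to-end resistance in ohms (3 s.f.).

Seg 1: A = πr² = π(1.4300e-04 m)² = 6.424e-08 m²
R_1 = (5.58×10^-8)(0.838)/(6.424e-08) = 0.7279 Ω
Seg 2: A = πr² = π(1.3700e-05 m)² = 5.896e-10 m²
R_2 = (5.58×10^-8)(2.59)/(5.896e-10) = 245.1 Ω
Seg 3: A = πr² = π(1.5500e-04 m)² = 7.548e-08 m²
R_3 = (1.08×10^-7)(0.585)/(7.548e-08) = 0.8371 Ω
R_total = R_1 + R_2 + R_3 = 247 Ω

247 Ω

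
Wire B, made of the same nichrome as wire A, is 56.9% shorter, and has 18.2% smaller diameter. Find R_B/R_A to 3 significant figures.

R ∝ L/d², so R_B/R_A = (1 − 56.9/100) × (1 − 18.2/100)⁻²
= 0.431 × 1.494 = 0.644

0.644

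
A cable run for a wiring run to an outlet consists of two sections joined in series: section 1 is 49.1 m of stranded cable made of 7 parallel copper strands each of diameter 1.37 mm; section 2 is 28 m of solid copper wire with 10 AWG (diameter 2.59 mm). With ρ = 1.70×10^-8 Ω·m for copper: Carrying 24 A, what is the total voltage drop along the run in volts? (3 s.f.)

4.11 V

Section 1: A_strand = π(6.8500e-04)² = 1.474e-06 m²; R₁ = ρL/(N·A_s) = (1.70×10^-8)(49.1)/(7×1.474e-06) = 0.08089 Ω
Section 2: A = π(2.59/2 mm)² = π(1.2950e-03 m)² = 5.269e-06 m²
R₂ = (1.70×10^-8)(28)/(5.269e-06) = 0.09035 Ω
R = R₁ + R₂ = 0.1712 Ω
V = IR = 24 × 0.1712 = 4.11 V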